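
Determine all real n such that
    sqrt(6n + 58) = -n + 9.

Square both sides: 6n + 58 = (-n + 9)^2.
Expand and rearrange: n^2 - 24n + 23 = 0.
Solving gives n = 23 or n = 1.
Check each candidate in the original equation:
  n = 23: sqrt(196) = 14, while -n + 9 = -14 — extraneous.
  n = 1: sqrt(64) = 8, while -n + 9 = 8 — valid.

n = 1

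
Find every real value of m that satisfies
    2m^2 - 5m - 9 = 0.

m = -1.2122 or m = 3.7122

Discriminant: (-5)^2 - 4*2*(-9) = 97.
Quadratic formula: m = (5 +/- sqrt(97)) / 4.
So m = 5/4 + sqrt(97)/4 ~= 3.7122 or m = 5/4 - sqrt(97)/4 ~= -1.2122.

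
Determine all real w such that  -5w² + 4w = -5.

w = -0.677 or w = 1.477

Rearrange to standard form: -5w² + 4w + 5 = 0.
Discriminant: (4)² − 4·(-5)·5 = 116.
Quadratic formula: w = (-4 ± √116) / (-10).
So w = 2/5 - √(29)/5 ≈ -0.677 or w = 2/5 + √(29)/5 ≈ 1.477.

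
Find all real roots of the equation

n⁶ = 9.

Let u = n³. The equation becomes u² - 9 = 0.
Factor: (u - 3)(u + 3) = 0, so u = 3 or u = -3.
n³ = 3 gives n = ∛(3) ≈ 1.4422.
n³ = -3 gives n = -∛(3) ≈ -1.4422.

n = -1.4422 or n = 1.4422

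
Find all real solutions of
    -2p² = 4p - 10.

Rearrange to standard form: -2p² - 4p + 10 = 0.
Discriminant: (-4)² − 4·(-2)·10 = 96.
Quadratic formula: p = (4 ± √96) / (-4).
So p = -√(6) - 1 ≈ -3.4495 or p = -1 + √(6) ≈ 1.4495.

p = -3.4495 or p = 1.4495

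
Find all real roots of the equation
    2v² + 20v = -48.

v = -6 or v = -4

Bring every term to one side: 2v² + 20v + 48 = 0.
Factor: 2(v + 4)(v + 6) = 0.
So v = -4 or v = -6.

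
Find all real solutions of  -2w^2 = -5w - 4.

w = -0.6375 or w = 3.1375

Rearrange to standard form: -2w^2 + 5w + 4 = 0.
Discriminant: (5)^2 - 4*(-2)*4 = 57.
Quadratic formula: w = (-5 +/- sqrt(57)) / (-4).
So w = 5/4 - sqrt(57)/4 ~= -0.6375 or w = 5/4 + sqrt(57)/4 ~= 3.1375.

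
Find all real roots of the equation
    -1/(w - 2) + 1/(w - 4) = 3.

w = 1.709 or w = 4.291

Multiply both sides by (w - 2)(w - 4):
-(w - 4) + (w - 2) = 3(w - 2)(w - 4).
Expand and collect terms: 3w² - 18w + 22 = 0.
By the quadratic formula, w = (18 ± √60) / 6, so w ≈ 4.291 or w ≈ 1.709.
Neither value makes a denominator zero (w ≠ 2, w ≠ 4), so both are valid.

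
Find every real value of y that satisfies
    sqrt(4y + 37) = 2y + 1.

Square both sides: 4y + 37 = (2y + 1)^2.
Expand and rearrange: 4y^2 - 36 = 0.
Solving gives y = 3 or y = -3.
Check each candidate in the original equation:
  y = 3: sqrt(49) = 7, while 2y + 1 = 7 — valid.
  y = -3: sqrt(25) = 5, while 2y + 1 = -5 — extraneous.

y = 3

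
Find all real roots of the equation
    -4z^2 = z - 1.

Rearrange to standard form: -4z^2 - z + 1 = 0.
Discriminant: (-1)^2 - 4*(-4)*1 = 17.
Quadratic formula: z = (1 +/- sqrt(17)) / (-8).
So z = -sqrt(17)/8 - 1/8 ~= -0.6404 or z = -1/8 + sqrt(17)/8 ~= 0.3904.

z = -0.6404 or z = 0.3904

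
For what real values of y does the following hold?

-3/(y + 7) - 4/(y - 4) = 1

y = -11.0828 or y = 1.0828

Multiply both sides by (y + 7)(y - 4):
-3(y - 4) - 4(y + 7) = (y + 7)(y - 4).
Expand and collect terms: y² + 10y - 12 = 0.
By the quadratic formula, y = (-10 ± √148) / 2, so y ≈ 1.0828 or y ≈ -11.0828.
Neither value makes a denominator zero (y ≠ -7, y ≠ 4), so both are valid.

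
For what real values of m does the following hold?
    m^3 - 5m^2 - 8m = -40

m = -2.8284 or m = 2.8284 or m = 5

Rearrange: m^3 - 5m^2 - 8m + 40 = 0.
Possible rational roots are divisors of 40. Testing m = 5 gives 0, so (m - 5) is a factor.
Divide: m^3 - 5m^2 - 8m + 40 = (m - 5)(m^2 - 8).
Apply the quadratic formula to m^2 - 8 = 0: m = (0 +/- sqrt(32))/2, i.e. m ~= 2.8284 or m ~= -2.8284.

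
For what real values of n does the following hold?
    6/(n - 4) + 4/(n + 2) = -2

Multiply both sides by (n - 4)(n + 2):
6(n + 2) + 4(n - 4) = -2(n - 4)(n + 2).
Expand and collect terms: -2n^2 - 6n + 20 = 0.
Factor or apply the quadratic formula: n = -5 or n = 2.
Neither value makes a denominator zero (n != 4, n != -2), so both are valid.

n = -5 or n = 2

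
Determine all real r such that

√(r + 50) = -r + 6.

r = -1

Square both sides: r + 50 = (-r + 6)².
Expand and rearrange: r² - 13r - 14 = 0.
Solving gives r = 14 or r = -1.
Check each candidate in the original equation:
  r = 14: √(64) = 8, while -r + 6 = -8 — extraneous.
  r = -1: √(49) = 7, while -r + 6 = 7 — valid.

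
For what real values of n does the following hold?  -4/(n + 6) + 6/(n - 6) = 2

n = -7.6394 or n = 8.6394

Multiply both sides by (n + 6)(n - 6):
-4(n - 6) + 6(n + 6) = 2(n + 6)(n - 6).
Expand and collect terms: 2n² - 2n - 132 = 0.
By the quadratic formula, n = (2 ± √1060) / 4, so n ≈ 8.6394 or n ≈ -7.6394.
Neither value makes a denominator zero (n ≠ -6, n ≠ 6), so both are valid.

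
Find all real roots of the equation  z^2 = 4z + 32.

Bring every term to one side: z^2 - 4z - 32 = 0.
Factor: (z + 4)(z - 8) = 0.
So z = -4 or z = 8.

z = -4 or z = 8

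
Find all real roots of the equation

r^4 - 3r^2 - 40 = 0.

r = -2.8284 or r = 2.8284

Let u = r^2. The equation becomes u^2 - 3u - 40 = 0.
Factor: (u + 5)(u - 8) = 0, so u = -5 or u = 8.
r^2 = -5 < 0 has no real solution.
r^2 = 8 gives r = +/-2*sqrt(2) ~= +/-2.8284.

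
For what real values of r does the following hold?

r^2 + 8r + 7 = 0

r = -7 or r = -1

Factor: (r + 7)(r + 1) = 0.
So r = -7 or r = -1.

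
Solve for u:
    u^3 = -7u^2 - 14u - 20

Rearrange: u^3 + 7u^2 + 14u + 20 = 0.
Possible rational roots are divisors of 20. Testing u = -5 gives 0, so (u + 5) is a factor.
Divide: u^3 + 7u^2 + 14u + 20 = (u + 5)(u^2 + 2u + 4).
The quadratic u^2 + 2u + 4 has discriminant -12 < 0, so no further real roots.

u = -5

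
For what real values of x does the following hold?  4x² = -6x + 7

x = -2.2707 or x = 0.7707

Rearrange to standard form: 4x² + 6x - 7 = 0.
Discriminant: (6)² − 4·4·(-7) = 148.
Quadratic formula: x = (-6 ± √148) / 8.
So x = -3/4 + √(37)/4 ≈ 0.7707 or x = -√(37)/4 - 3/4 ≈ -2.2707.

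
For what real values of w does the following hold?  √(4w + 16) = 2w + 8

w = -4 or w = -3

Square both sides: 4w + 16 = (2w + 8)².
Expand and rearrange: 4w² + 28w + 48 = 0.
Solving gives w = -3 or w = -4.
Check each candidate in the original equation:
  w = -3: √(4) = 2, while 2w + 8 = 2 — valid.
  w = -4: √(0) = 0, while 2w + 8 = 0 — valid.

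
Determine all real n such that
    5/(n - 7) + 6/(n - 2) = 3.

Multiply both sides by (n - 7)(n - 2):
5(n - 2) + 6(n - 7) = 3(n - 7)(n - 2).
Expand and collect terms: 3n^2 - 38n + 94 = 0.
By the quadratic formula, n = (38 +/- sqrt(316)) / 6, so n ~= 9.2961 or n ~= 3.3706.
Neither value makes a denominator zero (n != 7, n != 2), so both are valid.

n = 3.3706 or n = 9.2961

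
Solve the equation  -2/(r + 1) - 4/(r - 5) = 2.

Multiply both sides by (r + 1)(r - 5):
-2(r - 5) - 4(r + 1) = 2(r + 1)(r - 5).
Expand and collect terms: 2r^2 - 2r - 16 = 0.
By the quadratic formula, r = (2 +/- sqrt(132)) / 4, so r ~= 3.3723 or r ~= -2.3723.
Neither value makes a denominator zero (r != -1, r != 5), so both are valid.

r = -2.3723 or r = 3.3723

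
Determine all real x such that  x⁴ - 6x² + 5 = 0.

Let u = x². The equation becomes u² - 6u + 5 = 0.
Factor: (u - 1)(u - 5) = 0, so u = 1 or u = 5.
x² = 1 gives x = ±1.
x² = 5 gives x = ±√(5) ≈ ±2.2361.

x = -2.2361 or x = -1 or x = 1 or x = 2.2361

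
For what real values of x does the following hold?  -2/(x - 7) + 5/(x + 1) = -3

Multiply both sides by (x - 7)(x + 1):
-2(x + 1) + 5(x - 7) = -3(x - 7)(x + 1).
Expand and collect terms: -3x^2 + 15x + 58 = 0.
By the quadratic formula, x = (-15 +/- sqrt(921)) / -6, so x ~= -2.558 or x ~= 7.558.
Neither value makes a denominator zero (x != 7, x != -1), so both are valid.

x = -2.558 or x = 7.558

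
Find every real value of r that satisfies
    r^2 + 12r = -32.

Bring every term to one side: r^2 + 12r + 32 = 0.
Factor: (r + 8)(r + 4) = 0.
So r = -8 or r = -4.

r = -8 or r = -4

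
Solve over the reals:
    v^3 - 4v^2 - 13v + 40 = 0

Possible rational roots are divisors of 40. Testing v = 5 gives 0, so (v - 5) is a factor.
Divide: v^3 - 4v^2 - 13v + 40 = (v - 5)(v^2 + v - 8).
Apply the quadratic formula to v^2 + v - 8 = 0: v = (-1 +/- sqrt(33))/2, i.e. v ~= 2.3723 or v ~= -3.3723.

v = -3.3723 or v = 2.3723 or v = 5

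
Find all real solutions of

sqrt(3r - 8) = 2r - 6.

r = 4

Square both sides: 3r - 8 = (2r - 6)^2.
Expand and rearrange: 4r^2 - 27r + 44 = 0.
Solving gives r = 4 or r = 2.75.
Check each candidate in the original equation:
  r = 4: sqrt(4) = 2, while 2r - 6 = 2 — valid.
  r = 2.75: sqrt(0.25) = 0.5, while 2r - 6 = -0.5 — extraneous.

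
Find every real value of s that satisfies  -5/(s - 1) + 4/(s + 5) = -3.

s = -6.0792 or s = 2.4126

Multiply both sides by (s - 1)(s + 5):
-5(s + 5) + 4(s - 1) = -3(s - 1)(s + 5).
Expand and collect terms: -3s^2 - 11s + 44 = 0.
By the quadratic formula, s = (11 +/- sqrt(649)) / -6, so s ~= -6.0792 or s ~= 2.4126.
Neither value makes a denominator zero (s != 1, s != -5), so both are valid.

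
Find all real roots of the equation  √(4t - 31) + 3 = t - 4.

Isolate the radical: √(4t - 31) = t - 7.
Square both sides: 4t - 31 = (t - 7)².
Expand and rearrange: t² - 18t + 80 = 0.
Solving gives t = 10 or t = 8.
Check each candidate in the original equation:
  t = 10: √(9) = 3, while t - 7 = 3 — valid.
  t = 8: √(1) = 1, while t - 7 = 1 — valid.

t = 8 or t = 10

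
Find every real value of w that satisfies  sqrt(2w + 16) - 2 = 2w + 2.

w = 0

Isolate the radical: sqrt(2w + 16) = 2w + 4.
Square both sides: 2w + 16 = (2w + 4)^2.
Expand and rearrange: 4w^2 + 14w = 0.
Solving gives w = 0 or w = -3.5.
Check each candidate in the original equation:
  w = 0: sqrt(16) = 4, while 2w + 4 = 4 — valid.
  w = -3.5: sqrt(9) = 3, while 2w + 4 = -3 — extraneous.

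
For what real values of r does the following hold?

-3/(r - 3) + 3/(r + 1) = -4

Multiply both sides by (r - 3)(r + 1):
-3(r + 1) + 3(r - 3) = -4(r - 3)(r + 1).
Expand and collect terms: -4r² + 8r + 24 = 0.
By the quadratic formula, r = (-8 ± √448) / -8, so r ≈ -1.6458 or r ≈ 3.6458.
Neither value makes a denominator zero (r ≠ 3, r ≠ -1), so both are valid.

r = -1.6458 or r = 3.6458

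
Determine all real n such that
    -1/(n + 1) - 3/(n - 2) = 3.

n = -1.4684 or n = 1.135

Multiply both sides by (n + 1)(n - 2):
-(n - 2) - 3(n + 1) = 3(n + 1)(n - 2).
Expand and collect terms: 3n² + n - 5 = 0.
By the quadratic formula, n = (-1 ± √61) / 6, so n ≈ 1.135 or n ≈ -1.4684.
Neither value makes a denominator zero (n ≠ -1, n ≠ 2), so both are valid.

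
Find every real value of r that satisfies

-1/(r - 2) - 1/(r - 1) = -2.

Multiply both sides by (r - 2)(r - 1):
-(r - 1) - (r - 2) = -2(r - 2)(r - 1).
Expand and collect terms: -2r^2 + 8r - 7 = 0.
By the quadratic formula, r = (-8 +/- sqrt(8)) / -4, so r ~= 1.2929 or r ~= 2.7071.
Neither value makes a denominator zero (r != 2, r != 1), so both are valid.

r = 1.2929 or r = 2.7071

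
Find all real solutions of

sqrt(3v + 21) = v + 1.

Square both sides: 3v + 21 = (v + 1)^2.
Expand and rearrange: v^2 - v - 20 = 0.
Solving gives v = 5 or v = -4.
Check each candidate in the original equation:
  v = 5: sqrt(36) = 6, while v + 1 = 6 — valid.
  v = -4: sqrt(9) = 3, while v + 1 = -3 — extraneous.

v = 5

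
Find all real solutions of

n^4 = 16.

n = -2 or n = 2

Let u = n^2. The equation becomes u^2 - 16 = 0.
Factor: (u - 4)(u + 4) = 0, so u = 4 or u = -4.
n^2 = 4 gives n = +/-2.
n^2 = -4 < 0 has no real solution.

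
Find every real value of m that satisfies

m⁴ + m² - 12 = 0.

Let u = m². The equation becomes u² + u - 12 = 0.
Factor: (u + 4)(u - 3) = 0, so u = -4 or u = 3.
m² = -4 < 0 has no real solution.
m² = 3 gives m = ±√(3) ≈ ±1.7321.

m = -1.7321 or m = 1.7321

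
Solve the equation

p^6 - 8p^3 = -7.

Let u = p^3. The equation becomes u^2 - 8u + 7 = 0.
Factor: (u - 1)(u - 7) = 0, so u = 1 or u = 7.
p^3 = 1 gives p = 1.
p^3 = 7 gives p = (7)^(1/3) ~= 1.9129.

p = 1 or p = 1.9129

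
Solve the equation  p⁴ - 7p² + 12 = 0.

p = -2 or p = -1.7321 or p = 1.7321 or p = 2

Let u = p². The equation becomes u² - 7u + 12 = 0.
Factor: (u - 4)(u - 3) = 0, so u = 4 or u = 3.
p² = 4 gives p = ±2.
p² = 3 gives p = ±√(3) ≈ ±1.7321.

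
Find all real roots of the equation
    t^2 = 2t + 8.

t = -2 or t = 4

Bring every term to one side: t^2 - 2t - 8 = 0.
Factor: (t - 4)(t + 2) = 0.
So t = 4 or t = -2.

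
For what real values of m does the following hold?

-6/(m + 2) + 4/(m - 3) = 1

m = -6.1789 or m = 5.1789

Multiply both sides by (m + 2)(m - 3):
-6(m - 3) + 4(m + 2) = (m + 2)(m - 3).
Expand and collect terms: m^2 + m - 32 = 0.
By the quadratic formula, m = (-1 +/- sqrt(129)) / 2, so m ~= 5.1789 or m ~= -6.1789.
Neither value makes a denominator zero (m != -2, m != 3), so both are valid.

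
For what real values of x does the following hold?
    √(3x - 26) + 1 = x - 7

Isolate the radical: √(3x - 26) = x - 8.
Square both sides: 3x - 26 = (x - 8)².
Expand and rearrange: x² - 19x + 90 = 0.
Solving gives x = 10 or x = 9.
Check each candidate in the original equation:
  x = 10: √(4) = 2, while x - 8 = 2 — valid.
  x = 9: √(1) = 1, while x - 8 = 1 — valid.

x = 9 or x = 10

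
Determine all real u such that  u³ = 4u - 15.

u = -3

Rearrange: u³ - 4u + 15 = 0.
Possible rational roots are divisors of 15. Testing u = -3 gives 0, so (u + 3) is a factor.
Divide: u³ - 4u + 15 = (u + 3)(u² - 3u + 5).
The quadratic u² - 3u + 5 has discriminant -11 < 0, so no further real roots.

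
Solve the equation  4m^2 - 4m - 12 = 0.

Discriminant: (-4)^2 - 4*4*(-12) = 208.
Quadratic formula: m = (4 +/- sqrt(208)) / 8.
So m = 1/2 + sqrt(13)/2 ~= 2.3028 or m = 1/2 - sqrt(13)/2 ~= -1.3028.

m = -1.3028 or m = 2.3028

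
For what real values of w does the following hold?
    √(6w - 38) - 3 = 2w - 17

Isolate the radical: √(6w - 38) = 2w - 14.
Square both sides: 6w - 38 = (2w - 14)².
Expand and rearrange: 4w² - 62w + 234 = 0.
Solving gives w = 9 or w = 6.5.
Check each candidate in the original equation:
  w = 9: √(16) = 4, while 2w - 14 = 4 — valid.
  w = 6.5: √(1) = 1, while 2w - 14 = -1 — extraneous.

w = 9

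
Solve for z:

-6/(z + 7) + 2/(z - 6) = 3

Multiply both sides by (z + 7)(z - 6):
-6(z - 6) + 2(z + 7) = 3(z + 7)(z - 6).
Expand and collect terms: 3z² + 7z - 176 = 0.
By the quadratic formula, z = (-7 ± √2161) / 6, so z ≈ 6.5811 or z ≈ -8.9144.
Neither value makes a denominator zero (z ≠ -7, z ≠ 6), so both are valid.

z = -8.9144 or z = 6.5811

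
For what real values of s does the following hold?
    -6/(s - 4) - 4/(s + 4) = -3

Multiply both sides by (s - 4)(s + 4):
-6(s + 4) - 4(s - 4) = -3(s - 4)(s + 4).
Expand and collect terms: -3s^2 + 10s + 56 = 0.
By the quadratic formula, s = (-10 +/- sqrt(772)) / -6, so s ~= -2.9641 or s ~= 6.2975.
Neither value makes a denominator zero (s != 4, s != -4), so both are valid.

s = -2.9641 or s = 6.2975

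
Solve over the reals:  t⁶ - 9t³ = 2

t = -0.6009 or t = 2.0967

Let u = t³. The equation becomes u² - 9u - 2 = 0.
By the quadratic formula, u = 9/2 + √(89)/2 or u = 9/2 - √(89)/2.
t³ = 9/2 + √(89)/2 gives t = ∛(9/2 + √(89)/2) ≈ 2.0967.
t³ = 9/2 - √(89)/2 gives t = -∛(-9/2 + √(89)/2) ≈ -0.6009.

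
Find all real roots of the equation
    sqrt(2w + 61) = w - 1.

w = 10

Square both sides: 2w + 61 = (w - 1)^2.
Expand and rearrange: w^2 - 4w - 60 = 0.
Solving gives w = 10 or w = -6.
Check each candidate in the original equation:
  w = 10: sqrt(81) = 9, while w - 1 = 9 — valid.
  w = -6: sqrt(49) = 7, while w - 1 = -7 — extraneous.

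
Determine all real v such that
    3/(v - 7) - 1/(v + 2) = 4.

v = -2.2312 or v = 7.7312

Multiply both sides by (v - 7)(v + 2):
3(v + 2) - (v - 7) = 4(v - 7)(v + 2).
Expand and collect terms: 4v^2 - 22v - 69 = 0.
By the quadratic formula, v = (22 +/- sqrt(1588)) / 8, so v ~= 7.7312 or v ~= -2.2312.
Neither value makes a denominator zero (v != 7, v != -2), so both are valid.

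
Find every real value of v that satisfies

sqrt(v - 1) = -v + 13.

Square both sides: v - 1 = (-v + 13)^2.
Expand and rearrange: v^2 - 27v + 170 = 0.
Solving gives v = 17 or v = 10.
Check each candidate in the original equation:
  v = 17: sqrt(16) = 4, while -v + 13 = -4 — extraneous.
  v = 10: sqrt(9) = 3, while -v + 13 = 3 — valid.

v = 10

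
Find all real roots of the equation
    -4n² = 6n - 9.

Rearrange to standard form: -4n² - 6n + 9 = 0.
Discriminant: (-6)² − 4·(-4)·9 = 180.
Quadratic formula: n = (6 ± √180) / (-8).
So n = -3·√(5)/4 - 3/4 ≈ -2.4271 or n = -3/4 + 3·√(5)/4 ≈ 0.9271.

n = -2.4271 or n = 0.9271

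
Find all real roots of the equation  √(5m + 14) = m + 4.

Square both sides: 5m + 14 = (m + 4)².
Expand and rearrange: m² + 3m + 2 = 0.
Solving gives m = -1 or m = -2.
Check each candidate in the original equation:
  m = -1: √(9) = 3, while m + 4 = 3 — valid.
  m = -2: √(4) = 2, while m + 4 = 2 — valid.

m = -2 or m = -1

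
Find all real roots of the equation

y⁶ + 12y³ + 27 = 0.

Let u = y³. The equation becomes u² + 12u + 27 = 0.
Factor: (u + 3)(u + 9) = 0, so u = -3 or u = -9.
y³ = -3 gives y = -∛(3) ≈ -1.4422.
y³ = -9 gives y = -∛(9) ≈ -2.0801.

y = -2.0801 or y = -1.4422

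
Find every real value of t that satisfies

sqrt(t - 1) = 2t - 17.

t = 10

Square both sides: t - 1 = (2t - 17)^2.
Expand and rearrange: 4t^2 - 69t + 290 = 0.
Solving gives t = 10 or t = 7.25.
Check each candidate in the original equation:
  t = 10: sqrt(9) = 3, while 2t - 17 = 3 — valid.
  t = 7.25: sqrt(6.25) = 2.5, while 2t - 17 = -2.5 — extraneous.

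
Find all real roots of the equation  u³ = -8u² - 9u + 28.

Rearrange: u³ + 8u² + 9u - 28 = 0.
Possible rational roots are divisors of -28. Testing u = -4 gives 0, so (u + 4) is a factor.
Divide: u³ + 8u² + 9u - 28 = (u + 4)(u² + 4u - 7).
Apply the quadratic formula to u² + 4u - 7 = 0: u = (-4 ± √44)/2, i.e. u ≈ 1.3166 or u ≈ -5.3166.

u = -5.3166 or u = -4 or u = 1.3166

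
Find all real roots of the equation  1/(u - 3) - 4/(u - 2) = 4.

Multiply both sides by (u - 3)(u - 2):
(u - 2) - 4(u - 3) = 4(u - 3)(u - 2).
Expand and collect terms: 4u^2 - 17u + 14 = 0.
By the quadratic formula, u = (17 +/- sqrt(65)) / 8, so u ~= 3.1328 or u ~= 1.1172.
Neither value makes a denominator zero (u != 3, u != 2), so both are valid.

u = 1.1172 or u = 3.1328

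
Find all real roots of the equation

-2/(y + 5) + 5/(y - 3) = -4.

y = -4.3983 or y = 1.6483

Multiply both sides by (y + 5)(y - 3):
-2(y - 3) + 5(y + 5) = -4(y + 5)(y - 3).
Expand and collect terms: -4y² - 11y + 29 = 0.
By the quadratic formula, y = (11 ± √585) / -8, so y ≈ -4.3983 or y ≈ 1.6483.
Neither value makes a denominator zero (y ≠ -5, y ≠ 3), so both are valid.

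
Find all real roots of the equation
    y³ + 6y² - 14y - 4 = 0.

Possible rational roots are divisors of -4. Testing y = 2 gives 0, so (y - 2) is a factor.
Divide: y³ + 6y² - 14y - 4 = (y - 2)(y² + 8y + 2).
Apply the quadratic formula to y² + 8y + 2 = 0: y = (-8 ± √56)/2, i.e. y ≈ -0.2583 or y ≈ -7.7417.

y = -7.7417 or y = -0.2583 or y = 2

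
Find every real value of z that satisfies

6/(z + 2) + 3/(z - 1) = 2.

z = -0.5 or z = 4

Multiply both sides by (z + 2)(z - 1):
6(z - 1) + 3(z + 2) = 2(z + 2)(z - 1).
Expand and collect terms: 2z² - 7z - 4 = 0.
Factor or apply the quadratic formula: z = 4 or z = -0.5.
Neither value makes a denominator zero (z ≠ -2, z ≠ 1), so both are valid.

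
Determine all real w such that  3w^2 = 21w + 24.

w = -1 or w = 8

Bring every term to one side: 3w^2 - 21w - 24 = 0.
Factor: 3(w + 1)(w - 8) = 0.
So w = -1 or w = 8.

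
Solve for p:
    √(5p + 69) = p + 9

p = -1

Square both sides: 5p + 69 = (p + 9)².
Expand and rearrange: p² + 13p + 12 = 0.
Solving gives p = -1 or p = -12.
Check each candidate in the original equation:
  p = -1: √(64) = 8, while p + 9 = 8 — valid.
  p = -12: √(9) = 3, while p + 9 = -3 — extraneous.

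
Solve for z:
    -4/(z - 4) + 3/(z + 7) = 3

Multiply both sides by (z - 4)(z + 7):
-4(z + 7) + 3(z - 4) = 3(z - 4)(z + 7).
Expand and collect terms: 3z² + 10z - 44 = 0.
By the quadratic formula, z = (-10 ± √628) / 6, so z ≈ 2.51 or z ≈ -5.8433.
Neither value makes a denominator zero (z ≠ 4, z ≠ -7), so both are valid.

z = -5.8433 or z = 2.51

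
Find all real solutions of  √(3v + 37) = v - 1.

Square both sides: 3v + 37 = (v - 1)².
Expand and rearrange: v² - 5v - 36 = 0.
Solving gives v = 9 or v = -4.
Check each candidate in the original equation:
  v = 9: √(64) = 8, while v - 1 = 8 — valid.
  v = -4: √(25) = 5, while v - 1 = -5 — extraneous.

v = 9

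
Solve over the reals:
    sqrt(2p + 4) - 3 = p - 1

p = -2 or p = 0

Isolate the radical: sqrt(2p + 4) = p + 2.
Square both sides: 2p + 4 = (p + 2)^2.
Expand and rearrange: p^2 + 2p = 0.
Solving gives p = 0 or p = -2.
Check each candidate in the original equation:
  p = 0: sqrt(4) = 2, while p + 2 = 2 — valid.
  p = -2: sqrt(0) = 0, while p + 2 = 0 — valid.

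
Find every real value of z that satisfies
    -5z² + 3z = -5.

Rearrange to standard form: -5z² + 3z + 5 = 0.
Discriminant: (3)² − 4·(-5)·5 = 109.
Quadratic formula: z = (-3 ± √109) / (-10).
So z = 3/10 - √(109)/10 ≈ -0.744 or z = 3/10 + √(109)/10 ≈ 1.344.

z = -0.744 or z = 1.344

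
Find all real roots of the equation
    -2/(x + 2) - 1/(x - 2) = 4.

Multiply both sides by (x + 2)(x - 2):
-2(x - 2) - (x + 2) = 4(x + 2)(x - 2).
Expand and collect terms: 4x^2 + 3x - 18 = 0.
By the quadratic formula, x = (-3 +/- sqrt(297)) / 8, so x ~= 1.7792 or x ~= -2.5292.
Neither value makes a denominator zero (x != -2, x != 2), so both are valid.

x = -2.5292 or x = 1.7792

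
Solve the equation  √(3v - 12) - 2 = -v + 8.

v = 7

Isolate the radical: √(3v - 12) = -v + 10.
Square both sides: 3v - 12 = (-v + 10)².
Expand and rearrange: v² - 23v + 112 = 0.
Solving gives v = 16 or v = 7.
Check each candidate in the original equation:
  v = 16: √(36) = 6, while -v + 10 = -6 — extraneous.
  v = 7: √(9) = 3, while -v + 10 = 3 — valid.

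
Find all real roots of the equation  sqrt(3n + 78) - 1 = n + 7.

n = 1

Isolate the radical: sqrt(3n + 78) = n + 8.
Square both sides: 3n + 78 = (n + 8)^2.
Expand and rearrange: n^2 + 13n - 14 = 0.
Solving gives n = 1 or n = -14.
Check each candidate in the original equation:
  n = 1: sqrt(81) = 9, while n + 8 = 9 — valid.
  n = -14: sqrt(36) = 6, while n + 8 = -6 — extraneous.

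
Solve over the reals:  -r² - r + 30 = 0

Factor: -1(r - 5)(r + 6) = 0.
So r = 5 or r = -6.

r = -6 or r = 5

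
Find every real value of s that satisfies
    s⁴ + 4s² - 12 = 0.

Let u = s². The equation becomes u² + 4u - 12 = 0.
Factor: (u - 2)(u + 6) = 0, so u = 2 or u = -6.
s² = 2 gives s = ±√(2) ≈ ±1.4142.
s² = -6 < 0 has no real solution.

s = -1.4142 or s = 1.4142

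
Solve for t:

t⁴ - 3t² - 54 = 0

t = -3 or t = 3

Let u = t². The equation becomes u² - 3u - 54 = 0.
Factor: (u - 9)(u + 6) = 0, so u = 9 or u = -6.
t² = 9 gives t = ±3.
t² = -6 < 0 has no real solution.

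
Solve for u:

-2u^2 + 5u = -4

u = -0.6375 or u = 3.1375

Rearrange to standard form: -2u^2 + 5u + 4 = 0.
Discriminant: (5)^2 - 4*(-2)*4 = 57.
Quadratic formula: u = (-5 +/- sqrt(57)) / (-4).
So u = 5/4 - sqrt(57)/4 ~= -0.6375 or u = 5/4 + sqrt(57)/4 ~= 3.1375.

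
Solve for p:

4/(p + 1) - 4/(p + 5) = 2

p = -6.4641 or p = 0.4641

Multiply both sides by (p + 1)(p + 5):
4(p + 5) - 4(p + 1) = 2(p + 1)(p + 5).
Expand and collect terms: 2p² + 12p - 6 = 0.
By the quadratic formula, p = (-12 ± √192) / 4, so p ≈ 0.4641 or p ≈ -6.4641.
Neither value makes a denominator zero (p ≠ -1, p ≠ -5), so both are valid.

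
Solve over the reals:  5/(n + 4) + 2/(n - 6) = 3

n = -2.4551 or n = 6.7885

Multiply both sides by (n + 4)(n - 6):
5(n - 6) + 2(n + 4) = 3(n + 4)(n - 6).
Expand and collect terms: 3n^2 - 13n - 50 = 0.
By the quadratic formula, n = (13 +/- sqrt(769)) / 6, so n ~= 6.7885 or n ~= -2.4551.
Neither value makes a denominator zero (n != -4, n != 6), so both are valid.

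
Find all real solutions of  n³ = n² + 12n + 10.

n = -2.3166 or n = -1 or n = 4.3166

Rearrange: n³ - n² - 12n - 10 = 0.
Possible rational roots are divisors of -10. Testing n = -1 gives 0, so (n + 1) is a factor.
Divide: n³ - n² - 12n - 10 = (n + 1)(n² - 2n - 10).
Apply the quadratic formula to n² - 2n - 10 = 0: n = (2 ± √44)/2, i.e. n ≈ 4.3166 or n ≈ -2.3166.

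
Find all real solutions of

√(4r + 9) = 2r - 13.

Square both sides: 4r + 9 = (2r - 13)².
Expand and rearrange: 4r² - 56r + 160 = 0.
Solving gives r = 10 or r = 4.
Check each candidate in the original equation:
  r = 10: √(49) = 7, while 2r - 13 = 7 — valid.
  r = 4: √(25) = 5, while 2r - 13 = -5 — extraneous.

r = 10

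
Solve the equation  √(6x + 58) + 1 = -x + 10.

Isolate the radical: √(6x + 58) = -x + 9.
Square both sides: 6x + 58 = (-x + 9)².
Expand and rearrange: x² - 24x + 23 = 0.
Solving gives x = 23 or x = 1.
Check each candidate in the original equation:
  x = 23: √(196) = 14, while -x + 9 = -14 — extraneous.
  x = 1: √(64) = 8, while -x + 9 = 8 — valid.

x = 1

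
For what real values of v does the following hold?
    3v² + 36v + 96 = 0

v = -8 or v = -4

Factor: 3(v + 4)(v + 8) = 0.
So v = -4 or v = -8.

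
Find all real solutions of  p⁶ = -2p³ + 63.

p = -2.0801 or p = 1.9129

Let u = p³. The equation becomes u² + 2u - 63 = 0.
Factor: (u + 9)(u - 7) = 0, so u = -9 or u = 7.
p³ = -9 gives p = -∛(9) ≈ -2.0801.
p³ = 7 gives p = ∛(7) ≈ 1.9129.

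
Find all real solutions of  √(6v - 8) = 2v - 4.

v = 4

Square both sides: 6v - 8 = (2v - 4)².
Expand and rearrange: 4v² - 22v + 24 = 0.
Solving gives v = 4 or v = 1.5.
Check each candidate in the original equation:
  v = 4: √(16) = 4, while 2v - 4 = 4 — valid.
  v = 1.5: √(1) = 1, while 2v - 4 = -1 — extraneous.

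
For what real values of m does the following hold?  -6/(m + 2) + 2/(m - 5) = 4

Multiply both sides by (m + 2)(m - 5):
-6(m - 5) + 2(m + 2) = 4(m + 2)(m - 5).
Expand and collect terms: 4m² - 8m - 74 = 0.
By the quadratic formula, m = (8 ± √1248) / 8, so m ≈ 5.4159 or m ≈ -3.4159.
Neither value makes a denominator zero (m ≠ -2, m ≠ 5), so both are valid.

m = -3.4159 or m = 5.4159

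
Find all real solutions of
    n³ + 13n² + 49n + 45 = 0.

Possible rational roots are divisors of 45. Testing n = -5 gives 0, so (n + 5) is a factor.
Divide: n³ + 13n² + 49n + 45 = (n + 5)(n² + 8n + 9).
Apply the quadratic formula to n² + 8n + 9 = 0: n = (-8 ± √28)/2, i.e. n ≈ -1.3542 or n ≈ -6.6458.

n = -6.6458 or n = -5 or n = -1.3542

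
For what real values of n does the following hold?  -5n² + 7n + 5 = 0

n = -0.5207 or n = 1.9207

Discriminant: (7)² − 4·(-5)·5 = 149.
Quadratic formula: n = (-7 ± √149) / (-10).
So n = 7/10 - √(149)/10 ≈ -0.5207 or n = 7/10 + √(149)/10 ≈ 1.9207.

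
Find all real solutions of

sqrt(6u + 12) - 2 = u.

Isolate the radical: sqrt(6u + 12) = u + 2.
Square both sides: 6u + 12 = (u + 2)^2.
Expand and rearrange: u^2 - 2u - 8 = 0.
Solving gives u = 4 or u = -2.
Check each candidate in the original equation:
  u = 4: sqrt(36) = 6, while u + 2 = 6 — valid.
  u = -2: sqrt(0) = 0, while u + 2 = 0 — valid.

u = -2 or u = 4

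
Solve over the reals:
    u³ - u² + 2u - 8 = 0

Possible rational roots are divisors of -8. Testing u = 2 gives 0, so (u - 2) is a factor.
Divide: u³ - u² + 2u - 8 = (u - 2)(u² + u + 4).
The quadratic u² + u + 4 has discriminant -15 < 0, so no further real roots.

u = 2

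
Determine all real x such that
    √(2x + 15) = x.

x = 5

Square both sides: 2x + 15 = (x)².
Expand and rearrange: x² - 2x - 15 = 0.
Solving gives x = 5 or x = -3.
Check each candidate in the original equation:
  x = 5: √(25) = 5, while x = 5 — valid.
  x = -3: √(9) = 3, while x = -3 — extraneous.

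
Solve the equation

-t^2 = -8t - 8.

Rearrange to standard form: -t^2 + 8t + 8 = 0.
Discriminant: (8)^2 - 4*(-1)*8 = 96.
Quadratic formula: t = (-8 +/- sqrt(96)) / (-2).
So t = 4 - 2*sqrt(6) ~= -0.899 or t = 4 + 2*sqrt(6) ~= 8.899.

t = -0.899 or t = 8.899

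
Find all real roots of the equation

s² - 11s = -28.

s = 4 or s = 7

Bring every term to one side: s² - 11s + 28 = 0.
Factor: (s - 7)(s - 4) = 0.
So s = 7 or s = 4.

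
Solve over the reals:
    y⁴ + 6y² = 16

Let u = y². The equation becomes u² + 6u - 16 = 0.
Factor: (u + 8)(u - 2) = 0, so u = -8 or u = 2.
y² = -8 < 0 has no real solution.
y² = 2 gives y = ±√(2) ≈ ±1.4142.

y = -1.4142 or y = 1.4142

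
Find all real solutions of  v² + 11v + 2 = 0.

v = -10.8151 or v = -0.1849

Discriminant: (11)² − 4·1·2 = 113.
Quadratic formula: v = (-11 ± √113) / 2.
So v = -11/2 + √(113)/2 ≈ -0.1849 or v = -11/2 - √(113)/2 ≈ -10.8151.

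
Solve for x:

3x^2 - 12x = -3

x = 0.2679 or x = 3.7321

Rearrange to standard form: 3x^2 - 12x + 3 = 0.
Discriminant: (-12)^2 - 4*3*3 = 108.
Quadratic formula: x = (12 +/- sqrt(108)) / 6.
So x = sqrt(3) + 2 ~= 3.7321 or x = 2 - sqrt(3) ~= 0.2679.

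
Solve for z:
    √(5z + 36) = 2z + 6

Square both sides: 5z + 36 = (2z + 6)².
Expand and rearrange: 4z² + 19z = 0.
Solving gives z = 0 or z = -4.75.
Check each candidate in the original equation:
  z = 0: √(36) = 6, while 2z + 6 = 6 — valid.
  z = -4.75: √(12.25) = 3.5, while 2z + 6 = -3.5 — extraneous.

z = 0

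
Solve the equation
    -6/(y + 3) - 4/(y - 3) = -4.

Multiply both sides by (y + 3)(y - 3):
-6(y - 3) - 4(y + 3) = -4(y + 3)(y - 3).
Expand and collect terms: -4y^2 + 10y + 30 = 0.
By the quadratic formula, y = (-10 +/- sqrt(580)) / -8, so y ~= -1.7604 or y ~= 4.2604.
Neither value makes a denominator zero (y != -3, y != 3), so both are valid.

y = -1.7604 or y = 4.2604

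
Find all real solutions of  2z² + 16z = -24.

z = -6 or z = -2

Bring every term to one side: 2z² + 16z + 24 = 0.
Factor: 2(z + 6)(z + 2) = 0.
So z = -6 or z = -2.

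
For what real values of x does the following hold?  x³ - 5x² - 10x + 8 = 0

x = -2 or x = 0.6277 or x = 6.3723

Possible rational roots are divisors of 8. Testing x = -2 gives 0, so (x + 2) is a factor.
Divide: x³ - 5x² - 10x + 8 = (x + 2)(x² - 7x + 4).
Apply the quadratic formula to x² - 7x + 4 = 0: x = (7 ± √33)/2, i.e. x ≈ 6.3723 or x ≈ 0.6277.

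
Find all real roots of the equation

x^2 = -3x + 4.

x = -4 or x = 1

Bring every term to one side: x^2 + 3x - 4 = 0.
Factor: (x + 4)(x - 1) = 0.
So x = -4 or x = 1.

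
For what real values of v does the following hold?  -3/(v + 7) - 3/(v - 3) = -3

Multiply both sides by (v + 7)(v - 3):
-3(v - 3) - 3(v + 7) = -3(v + 7)(v - 3).
Expand and collect terms: -3v^2 - 6v + 75 = 0.
By the quadratic formula, v = (6 +/- sqrt(936)) / -6, so v ~= -6.099 or v ~= 4.099.
Neither value makes a denominator zero (v != -7, v != 3), so both are valid.

v = -6.099 or v = 4.099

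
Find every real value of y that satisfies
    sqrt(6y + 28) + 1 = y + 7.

Isolate the radical: sqrt(6y + 28) = y + 6.
Square both sides: 6y + 28 = (y + 6)^2.
Expand and rearrange: y^2 + 6y + 8 = 0.
Solving gives y = -2 or y = -4.
Check each candidate in the original equation:
  y = -2: sqrt(16) = 4, while y + 6 = 4 — valid.
  y = -4: sqrt(4) = 2, while y + 6 = 2 — valid.

y = -4 or y = -2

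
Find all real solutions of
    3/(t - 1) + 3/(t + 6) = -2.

Multiply both sides by (t - 1)(t + 6):
3(t + 6) + 3(t - 1) = -2(t - 1)(t + 6).
Expand and collect terms: -2t^2 - 16t - 3 = 0.
By the quadratic formula, t = (16 +/- sqrt(232)) / -4, so t ~= -7.8079 or t ~= -0.1921.
Neither value makes a denominator zero (t != 1, t != -6), so both are valid.

t = -7.8079 or t = -0.1921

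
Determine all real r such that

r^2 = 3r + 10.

Bring every term to one side: r^2 - 3r - 10 = 0.
Factor: (r - 5)(r + 2) = 0.
So r = 5 or r = -2.

r = -2 or r = 5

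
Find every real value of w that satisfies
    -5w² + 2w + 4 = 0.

Discriminant: (2)² − 4·(-5)·4 = 84.
Quadratic formula: w = (-2 ± √84) / (-10).
So w = 1/5 - √(21)/5 ≈ -0.7165 or w = 1/5 + √(21)/5 ≈ 1.1165.

w = -0.7165 or w = 1.1165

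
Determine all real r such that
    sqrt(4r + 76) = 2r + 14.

r = -3

Square both sides: 4r + 76 = (2r + 14)^2.
Expand and rearrange: 4r^2 + 52r + 120 = 0.
Solving gives r = -3 or r = -10.
Check each candidate in the original equation:
  r = -3: sqrt(64) = 8, while 2r + 14 = 8 — valid.
  r = -10: sqrt(36) = 6, while 2r + 14 = -6 — extraneous.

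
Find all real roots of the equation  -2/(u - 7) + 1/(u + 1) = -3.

u = -1.3086 or u = 7.6419

Multiply both sides by (u - 7)(u + 1):
-2(u + 1) + (u - 7) = -3(u - 7)(u + 1).
Expand and collect terms: -3u^2 + 19u + 30 = 0.
By the quadratic formula, u = (-19 +/- sqrt(721)) / -6, so u ~= -1.3086 or u ~= 7.6419.
Neither value makes a denominator zero (u != 7, u != -1), so both are valid.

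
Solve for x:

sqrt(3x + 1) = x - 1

x = 5

Square both sides: 3x + 1 = (x - 1)^2.
Expand and rearrange: x^2 - 5x = 0.
Solving gives x = 5 or x = 0.
Check each candidate in the original equation:
  x = 5: sqrt(16) = 4, while x - 1 = 4 — valid.
  x = 0: sqrt(1) = 1, while x - 1 = -1 — extraneous.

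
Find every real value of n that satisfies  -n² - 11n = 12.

Rearrange to standard form: -n² - 11n - 12 = 0.
Discriminant: (-11)² − 4·(-1)·(-12) = 73.
Quadratic formula: n = (11 ± √73) / (-2).
So n = -11/2 - √(73)/2 ≈ -9.772 or n = -11/2 + √(73)/2 ≈ -1.228.

n = -9.772 or n = -1.228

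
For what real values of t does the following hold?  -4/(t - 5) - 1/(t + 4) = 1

t = -5.6056 or t = 1.6056

Multiply both sides by (t - 5)(t + 4):
-4(t + 4) - (t - 5) = (t - 5)(t + 4).
Expand and collect terms: t² + 4t - 9 = 0.
By the quadratic formula, t = (-4 ± √52) / 2, so t ≈ 1.6056 or t ≈ -5.6056.
Neither value makes a denominator zero (t ≠ 5, t ≠ -4), so both are valid.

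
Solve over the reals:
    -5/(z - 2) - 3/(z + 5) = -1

Multiply both sides by (z - 2)(z + 5):
-5(z + 5) - 3(z - 2) = -(z - 2)(z + 5).
Expand and collect terms: -z^2 + 5z + 29 = 0.
By the quadratic formula, z = (-5 +/- sqrt(141)) / -2, so z ~= -3.4372 or z ~= 8.4372.
Neither value makes a denominator zero (z != 2, z != -5), so both are valid.

z = -3.4372 or z = 8.4372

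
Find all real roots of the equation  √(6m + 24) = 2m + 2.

Square both sides: 6m + 24 = (2m + 2)².
Expand and rearrange: 4m² + 2m - 20 = 0.
Solving gives m = 2 or m = -2.5.
Check each candidate in the original equation:
  m = 2: √(36) = 6, while 2m + 2 = 6 — valid.
  m = -2.5: √(9) = 3, while 2m + 2 = -3 — extraneous.

m = 2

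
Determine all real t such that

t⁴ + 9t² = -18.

Let u = t². The equation becomes u² + 9u + 18 = 0.
Factor: (u + 6)(u + 3) = 0, so u = -6 or u = -3.
t² = -6 < 0 has no real solution.
t² = -3 < 0 has no real solution.

No real solutions.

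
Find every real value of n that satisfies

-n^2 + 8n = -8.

Rearrange to standard form: -n^2 + 8n + 8 = 0.
Discriminant: (8)^2 - 4*(-1)*8 = 96.
Quadratic formula: n = (-8 +/- sqrt(96)) / (-2).
So n = 4 - 2*sqrt(6) ~= -0.899 or n = 4 + 2*sqrt(6) ~= 8.899.

n = -0.899 or n = 8.899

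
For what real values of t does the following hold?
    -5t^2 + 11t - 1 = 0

Discriminant: (11)^2 - 4*(-5)*(-1) = 101.
Quadratic formula: t = (-11 +/- sqrt(101)) / (-10).
So t = 11/10 - sqrt(101)/10 ~= 0.095 or t = sqrt(101)/10 + 11/10 ~= 2.105.

t = 0.095 or t = 2.105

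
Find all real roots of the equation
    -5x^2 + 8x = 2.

Rearrange to standard form: -5x^2 + 8x - 2 = 0.
Discriminant: (8)^2 - 4*(-5)*(-2) = 24.
Quadratic formula: x = (-8 +/- sqrt(24)) / (-10).
So x = 4/5 - sqrt(6)/5 ~= 0.3101 or x = sqrt(6)/5 + 4/5 ~= 1.2899.

x = 0.3101 or x = 1.2899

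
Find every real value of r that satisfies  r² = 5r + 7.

Rearrange to standard form: r² - 5r - 7 = 0.
Discriminant: (-5)² − 4·1·(-7) = 53.
Quadratic formula: r = (5 ± √53) / 2.
So r = 5/2 + √(53)/2 ≈ 6.1401 or r = 5/2 - √(53)/2 ≈ -1.1401.

r = -1.1401 or r = 6.1401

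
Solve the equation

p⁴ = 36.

Let u = p². The equation becomes u² - 36 = 0.
Factor: (u - 6)(u + 6) = 0, so u = 6 or u = -6.
p² = 6 gives p = ±√(6) ≈ ±2.4495.
p² = -6 < 0 has no real solution.

p = -2.4495 or p = 2.4495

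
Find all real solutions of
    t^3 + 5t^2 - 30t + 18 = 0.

t = -8.6904 or t = 0.6904 or t = 3

Possible rational roots are divisors of 18. Testing t = 3 gives 0, so (t - 3) is a factor.
Divide: t^3 + 5t^2 - 30t + 18 = (t - 3)(t^2 + 8t - 6).
Apply the quadratic formula to t^2 + 8t - 6 = 0: t = (-8 +/- sqrt(88))/2, i.e. t ~= 0.6904 or t ~= -8.6904.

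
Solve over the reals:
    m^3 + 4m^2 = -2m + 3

m = -3 or m = -1.618 or m = 0.618

Rearrange: m^3 + 4m^2 + 2m - 3 = 0.
Possible rational roots are divisors of -3. Testing m = -3 gives 0, so (m + 3) is a factor.
Divide: m^3 + 4m^2 + 2m - 3 = (m + 3)(m^2 + m - 1).
Apply the quadratic formula to m^2 + m - 1 = 0: m = (-1 +/- sqrt(5))/2, i.e. m ~= 0.618 or m ~= -1.618.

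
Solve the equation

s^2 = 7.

Rearrange to standard form: s^2 - 7 = 0.
Discriminant: (0)^2 - 4*1*(-7) = 28.
Quadratic formula: s = (0 +/- sqrt(28)) / 2.
So s = sqrt(7) ~= 2.6458 or s = -sqrt(7) ~= -2.6458.

s = -2.6458 or s = 2.6458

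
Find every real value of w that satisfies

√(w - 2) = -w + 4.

w = 3

Square both sides: w - 2 = (-w + 4)².
Expand and rearrange: w² - 9w + 18 = 0.
Solving gives w = 6 or w = 3.
Check each candidate in the original equation:
  w = 6: √(4) = 2, while -w + 4 = -2 — extraneous.
  w = 3: √(1) = 1, while -w + 4 = 1 — valid.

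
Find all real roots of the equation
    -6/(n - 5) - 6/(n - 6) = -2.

Multiply both sides by (n - 5)(n - 6):
-6(n - 6) - 6(n - 5) = -2(n - 5)(n - 6).
Expand and collect terms: -2n² + 34n - 126 = 0.
By the quadratic formula, n = (-34 ± √148) / -4, so n ≈ 5.4586 or n ≈ 11.5414.
Neither value makes a denominator zero (n ≠ 5, n ≠ 6), so both are valid.

n = 5.4586 or n = 11.5414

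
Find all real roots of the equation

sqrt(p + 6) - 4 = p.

p = -2

Isolate the radical: sqrt(p + 6) = p + 4.
Square both sides: p + 6 = (p + 4)^2.
Expand and rearrange: p^2 + 7p + 10 = 0.
Solving gives p = -2 or p = -5.
Check each candidate in the original equation:
  p = -2: sqrt(4) = 2, while p + 4 = 2 — valid.
  p = -5: sqrt(1) = 1, while p + 4 = -1 — extraneous.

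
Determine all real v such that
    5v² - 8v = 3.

v = -0.3136 or v = 1.9136

Rearrange to standard form: 5v² - 8v - 3 = 0.
Discriminant: (-8)² − 4·5·(-3) = 124.
Quadratic formula: v = (8 ± √124) / 10.
So v = 4/5 + √(31)/5 ≈ 1.9136 or v = 4/5 - √(31)/5 ≈ -0.3136.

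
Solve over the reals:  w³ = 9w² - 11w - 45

w = -1.6056 or w = 5 or w = 5.6056

Rearrange: w³ - 9w² + 11w + 45 = 0.
Possible rational roots are divisors of 45. Testing w = 5 gives 0, so (w - 5) is a factor.
Divide: w³ - 9w² + 11w + 45 = (w - 5)(w² - 4w - 9).
Apply the quadratic formula to w² - 4w - 9 = 0: w = (4 ± √52)/2, i.e. w ≈ 5.6056 or w ≈ -1.6056.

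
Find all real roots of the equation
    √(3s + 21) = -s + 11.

Square both sides: 3s + 21 = (-s + 11)².
Expand and rearrange: s² - 25s + 100 = 0.
Solving gives s = 20 or s = 5.
Check each candidate in the original equation:
  s = 20: √(81) = 9, while -s + 11 = -9 — extraneous.
  s = 5: √(36) = 6, while -s + 11 = 6 — valid.

s = 5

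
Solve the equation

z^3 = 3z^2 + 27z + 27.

z = -3 or z = -1.2426 or z = 7.2426

Rearrange: z^3 - 3z^2 - 27z - 27 = 0.
Possible rational roots are divisors of -27. Testing z = -3 gives 0, so (z + 3) is a factor.
Divide: z^3 - 3z^2 - 27z - 27 = (z + 3)(z^2 - 6z - 9).
Apply the quadratic formula to z^2 - 6z - 9 = 0: z = (6 +/- sqrt(72))/2, i.e. z ~= 7.2426 or z ~= -1.2426.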